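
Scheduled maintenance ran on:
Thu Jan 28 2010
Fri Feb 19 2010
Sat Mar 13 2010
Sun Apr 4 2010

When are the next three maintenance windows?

Gaps between consecutive events: 22, 22, 22 days — a constant 22-day interval.
Sun Apr 4 2010 + 22 days = Mon Apr 26 2010.
Mon Apr 26 2010 + 22 days = Tue May 18 2010.
Tue May 18 2010 + 22 days = Wed Jun 9 2010.

Mon Apr 26 2010, Tue May 18 2010, Wed Jun 9 2010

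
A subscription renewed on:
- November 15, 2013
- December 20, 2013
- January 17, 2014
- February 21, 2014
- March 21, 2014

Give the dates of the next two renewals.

Gaps: 35, 28, 35, 28 days — a mix of 28 and 35. Every date is a Friday.
Each is the 3rd Friday of its month.
3rd Friday of April 2014: April 18, 2014.
3rd Friday of May 2014: May 16, 2014.

April 18, 2014; May 16, 2014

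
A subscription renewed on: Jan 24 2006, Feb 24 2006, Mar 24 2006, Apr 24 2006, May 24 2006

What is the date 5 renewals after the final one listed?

Gaps: 31, 28, 31, 30 days — not constant. Every event is on the 24th of the month.
Pattern: the 24th of each month.
June 2006: Jun 24 2006.
Next: July 2006 → Jul 24 2006.
Next: August 2006 → Aug 24 2006.
September 2006: Sep 24 2006.
October 2006: Oct 24 2006.

Oct 24 2006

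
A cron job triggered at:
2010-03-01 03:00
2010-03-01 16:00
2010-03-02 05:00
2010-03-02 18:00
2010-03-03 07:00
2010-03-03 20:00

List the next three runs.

Gaps: 13, 13, 13, 13, 13 hours — each event is 13 hours after the previous one.
2010-03-03 20:00 + 13 h = 2010-03-04 09:00.
2010-03-04 09:00 + 13 h = 2010-03-04 22:00.
2010-03-04 22:00 + 13 h = 2010-03-05 11:00.

2010-03-04 09:00, 2010-03-04 22:00, 2010-03-05 11:00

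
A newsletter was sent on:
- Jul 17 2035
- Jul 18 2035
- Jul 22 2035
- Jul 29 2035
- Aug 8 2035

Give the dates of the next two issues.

The spacing grows by 3 each time: 1, 4, 7, 10 days.
Next gap: 13 days. Aug 8 2035 + 13 days = Aug 21 2035.
Next gap: 16 days. Aug 21 2035 + 16 days = Sep 6 2035.

Aug 21 2035, Sep 6 2035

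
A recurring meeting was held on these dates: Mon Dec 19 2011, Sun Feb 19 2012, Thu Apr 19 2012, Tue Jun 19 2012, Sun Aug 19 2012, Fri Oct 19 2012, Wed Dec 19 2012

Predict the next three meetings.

Tue Feb 19 2013, Fri Apr 19 2013, Wed Jun 19 2013

The day-of-month is always 19 (62, 60, 61, 61, 61, 61 days between events).
So this recurs on the 19th of every 2 months.
February 2013: Tue Feb 19 2013.
Next: April 2013 → Fri Apr 19 2013.
June 2013: Wed Jun 19 2013.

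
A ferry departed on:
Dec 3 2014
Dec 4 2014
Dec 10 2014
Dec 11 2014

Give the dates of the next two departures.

Dec 17 2014, Dec 18 2014

Gaps: 1, 6, 1 days — not constant, but cyclic with period 2.
The events fall on every Wednesday and Thursday.
Next Wednesday: Dec 17 2014.
The following Thursday is Dec 18 2014.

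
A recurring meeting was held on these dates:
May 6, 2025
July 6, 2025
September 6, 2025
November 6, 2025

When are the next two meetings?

January 6, 2026; March 6, 2026

Gaps: 61, 62, 61 days — not constant. Every event is on the 6th of the month.
Pattern: the 6th of every 2 months.
January 2026: January 6, 2026.
March 2026: March 6, 2026.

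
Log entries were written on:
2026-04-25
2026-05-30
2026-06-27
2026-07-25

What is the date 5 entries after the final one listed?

2026-12-26

These are Saturdays with 35, 28, 28-day gaps.
Each is the final Saturday of its month — 2026-05-30 is past the 28th, so '4th Saturday' doesn't fit.
August 2026 ends with Saturday 2026-08-29.
Last Saturday of September 2026: 2026-09-26.
October 2026 ends with Saturday 2026-10-31.
November 2026 ends with Saturday 2026-11-28.
December 2026 ends with Saturday 2026-12-26.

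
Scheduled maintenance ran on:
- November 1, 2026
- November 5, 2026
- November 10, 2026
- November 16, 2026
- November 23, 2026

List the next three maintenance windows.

December 1, 2026; December 10, 2026; December 20, 2026

The spacing grows by 1 each time: 4, 5, 6, 7 days.
Next gap: 8 days. November 23, 2026 + 8 days = December 1, 2026.
Next gap: 9 days. December 1, 2026 + 9 days = December 10, 2026.
Next gap: 10 days. December 10, 2026 + 10 days = December 20, 2026.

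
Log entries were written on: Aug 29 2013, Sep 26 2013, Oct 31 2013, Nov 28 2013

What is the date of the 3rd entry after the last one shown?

Every date is a Thursday; gaps 28, 35, 28 days.
Each is the last Thursday of its month (at least one falls on the 29th or later, ruling out '4th Thursday').
Last Thursday of December 2013: Dec 26 2013.
January 2014 ends with Thursday Jan 30 2014.
Last Thursday of February 2014: Feb 27 2014.

Feb 27 2014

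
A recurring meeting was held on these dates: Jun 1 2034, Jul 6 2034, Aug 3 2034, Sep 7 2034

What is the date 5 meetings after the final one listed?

All dates are Thursdays, 35, 28, 35 days apart.
Specifically, the 1st Thursday of each month.
October 2034 — 1st Thursday is Oct 5 2034.
November 2034 — 1st Thursday is Nov 2 2034.
December 2034 — 1st Thursday is Dec 7 2034.
January 2035 — 1st Thursday is Jan 4 2035.
February 2035 — 1st Thursday is Feb 1 2035.

Feb 1 2035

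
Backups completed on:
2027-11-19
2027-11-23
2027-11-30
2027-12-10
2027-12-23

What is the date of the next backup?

2028-01-08

Intervals are 4, 7, 10, 13 days — an arithmetic progression with common difference 3.
Next gap: 16 days. 2027-12-23 + 16 days = 2028-01-08.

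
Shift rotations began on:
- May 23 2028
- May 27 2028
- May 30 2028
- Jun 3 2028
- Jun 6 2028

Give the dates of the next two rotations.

Gaps: 4, 3, 4, 3 days — not constant, but cyclic with period 2.
The events fall on every Tuesday and Saturday.
The following Saturday is Jun 10 2028.
Next Tuesday: Jun 13 2028.

Jun 10 2028, Jun 13 2028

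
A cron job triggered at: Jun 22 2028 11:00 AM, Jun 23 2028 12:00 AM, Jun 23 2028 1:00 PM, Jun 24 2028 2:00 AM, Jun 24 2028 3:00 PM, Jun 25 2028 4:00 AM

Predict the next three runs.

Spacing: 13, 13, 13, 13, 13 h — constant 13 h.
Jun 25 2028 4:00 AM + 13 h = Jun 25 2028 5:00 PM.
Jun 25 2028 5:00 PM + 13 h = Jun 26 2028 6:00 AM.
Jun 26 2028 6:00 AM + 13 h = Jun 26 2028 7:00 PM.

Jun 25 2028 5:00 PM, Jun 26 2028 6:00 AM, Jun 26 2028 7:00 PM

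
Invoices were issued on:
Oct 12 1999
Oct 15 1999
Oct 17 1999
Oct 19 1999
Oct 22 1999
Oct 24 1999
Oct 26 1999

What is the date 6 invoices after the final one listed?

The gap pattern 3, 2, 2, 3, 2, 2 repeats every 3 events.
These are the Tuesdays, Fridays and Sundays of each week.
The following Friday is Oct 29 1999.
Next Sunday: Oct 31 1999.
Next Tuesday: Nov 2 1999.
Next Friday: Nov 5 1999.
Next Sunday: Nov 7 1999.
The following Tuesday is Nov 9 1999.

Nov 9 1999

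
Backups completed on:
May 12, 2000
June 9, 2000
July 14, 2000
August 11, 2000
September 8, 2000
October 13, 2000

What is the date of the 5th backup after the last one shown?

March 9, 2001

Gaps: 28, 35, 28, 28, 35 days — a mix of 28 and 35. Every date is a Friday.
Each is the 2nd Friday of its month.
2nd Friday of November 2000: November 10, 2000.
2nd Friday of December 2000: December 8, 2000.
2nd Friday of January 2001: January 12, 2001.
February 2001 — 2nd Friday is February 9, 2001.
March 2001 — 2nd Friday is March 9, 2001.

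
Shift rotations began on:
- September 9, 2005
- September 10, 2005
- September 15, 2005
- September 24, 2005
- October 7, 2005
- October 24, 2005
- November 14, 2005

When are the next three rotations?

Gaps: 1, 5, 9, 13, 17, 21 days — each gap is 4 larger than the previous one.
Next gap: 25 days. November 14, 2005 + 25 days = December 9, 2005.
Next gap: 29 days. December 9, 2005 + 29 days = January 7, 2006.
Next gap: 33 days. January 7, 2006 + 33 days = February 9, 2006.

December 9, 2005; January 7, 2006; February 9, 2006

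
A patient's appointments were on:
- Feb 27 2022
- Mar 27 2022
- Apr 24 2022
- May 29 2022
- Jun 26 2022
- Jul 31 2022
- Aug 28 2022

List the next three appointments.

Sep 25 2022, Oct 30 2022, Nov 27 2022

These are Sundays with 28, 28, 35, 28, 35, 28-day gaps.
Each is the final Sunday of its month — May 29 2022 is past the 28th, so '4th Sunday' doesn't fit.
September 2022 ends with Sunday Sep 25 2022.
October 2022 ends with Sunday Oct 30 2022.
Last Sunday of November 2022: Nov 27 2022.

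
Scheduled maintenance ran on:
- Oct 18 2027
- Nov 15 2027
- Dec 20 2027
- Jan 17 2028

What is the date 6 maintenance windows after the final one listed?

These are Mondays at 28- or 35-day spacing (28, 35, 28).
The pattern: 3rd Monday of the month.
February 2028 — 3rd Monday is Feb 21 2028.
3rd Monday of March 2028: Mar 20 2028.
April 2028 — 3rd Monday is Apr 17 2028.
3rd Monday of May 2028: May 15 2028.
June 2028 — 3rd Monday is Jun 19 2028.
July 2028 — 3rd Monday is Jul 17 2028.

Jul 17 2028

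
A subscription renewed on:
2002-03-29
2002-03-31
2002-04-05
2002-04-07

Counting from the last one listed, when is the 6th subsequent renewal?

2002-04-28

Gaps: 2, 5, 2 days — not constant, but cyclic with period 2.
The events fall on every Friday and Sunday.
The following Friday is 2002-04-12.
Next Sunday: 2002-04-14.
Next Friday: 2002-04-19.
Next Sunday: 2002-04-21.
The following Friday is 2002-04-26.
Next Sunday: 2002-04-28.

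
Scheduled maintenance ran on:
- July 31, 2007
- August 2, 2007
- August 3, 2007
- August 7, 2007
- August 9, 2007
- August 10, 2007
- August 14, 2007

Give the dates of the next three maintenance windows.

August 16, 2007; August 17, 2007; August 21, 2007

Every event lands on a Tuesday or Thursday or Friday (gaps cycle 2, 1, 4, 2, 1, 4).
So the schedule is: every Tuesday, Thursday and Friday.
The following Thursday is August 16, 2007.
The following Friday is August 17, 2007.
Next Tuesday: August 21, 2007.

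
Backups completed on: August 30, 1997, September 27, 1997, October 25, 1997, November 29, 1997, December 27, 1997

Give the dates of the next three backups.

January 31, 1998; February 28, 1998; March 28, 1998

Every date is a Saturday; gaps 28, 28, 35, 28 days.
Each is the last Saturday of its month (at least one falls on the 29th or later, ruling out '4th Saturday').
January 1998 ends with Saturday January 31, 1998.
Last Saturday of February 1998: February 28, 1998.
Last Saturday of March 1998: March 28, 1998.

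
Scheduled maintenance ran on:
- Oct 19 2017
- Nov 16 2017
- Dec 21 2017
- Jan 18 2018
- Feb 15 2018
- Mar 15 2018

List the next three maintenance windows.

All dates are Thursdays, 28, 35, 28, 28, 28 days apart.
Specifically, the 3rd Thursday of each month.
April 2018 — 3rd Thursday is Apr 19 2018.
May 2018 — 3rd Thursday is May 17 2018.
June 2018 — 3rd Thursday is Jun 21 2018.

Apr 19 2018, May 17 2018, Jun 21 2018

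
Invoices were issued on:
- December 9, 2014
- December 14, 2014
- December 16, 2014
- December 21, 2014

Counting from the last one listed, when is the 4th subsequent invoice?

January 4, 2015

Every event lands on a Tuesday or Sunday (gaps cycle 5, 2, 5).
So the schedule is: every Tuesday and Sunday.
The following Tuesday is December 23, 2014.
The following Sunday is December 28, 2014.
Next Tuesday: December 30, 2014.
The following Sunday is January 4, 2015.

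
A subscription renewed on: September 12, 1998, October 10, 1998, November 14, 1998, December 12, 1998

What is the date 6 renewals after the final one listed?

All dates are Saturdays, 28, 35, 28 days apart.
Specifically, the 2nd Saturday of each month.
January 1999 — 2nd Saturday is January 9, 1999.
February 1999 — 2nd Saturday is February 13, 1999.
March 1999 — 2nd Saturday is March 13, 1999.
2nd Saturday of April 1999: April 10, 1999.
May 1999 — 2nd Saturday is May 8, 1999.
2nd Saturday of June 1999: June 12, 1999.

June 12, 1999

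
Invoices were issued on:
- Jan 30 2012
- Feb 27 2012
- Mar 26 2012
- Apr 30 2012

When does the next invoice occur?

All Mondays; the gaps (28, 28, 35) vary with month length.
This is the last Monday of each month.
May 2012 ends with Monday May 28 2012.

May 28 2012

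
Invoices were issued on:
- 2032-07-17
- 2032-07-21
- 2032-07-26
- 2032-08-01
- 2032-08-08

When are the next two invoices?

The spacing grows by 1 each time: 4, 5, 6, 7 days.
Next gap: 8 days. 2032-08-08 + 8 days = 2032-08-16.
Next gap: 9 days. 2032-08-16 + 9 days = 2032-08-25.

2032-08-16, 2032-08-25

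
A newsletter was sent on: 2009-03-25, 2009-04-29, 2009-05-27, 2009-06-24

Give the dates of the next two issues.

These are Wednesdays with 35, 28, 28-day gaps.
Each is the final Wednesday of its month — 2009-04-29 is past the 28th, so '4th Wednesday' doesn't fit.
July 2009 ends with Wednesday 2009-07-29.
Last Wednesday of August 2009: 2009-08-26.

2009-07-29, 2009-08-26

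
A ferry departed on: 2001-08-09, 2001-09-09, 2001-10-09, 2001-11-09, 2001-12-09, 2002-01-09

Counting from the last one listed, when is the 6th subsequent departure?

2002-07-09

The day-of-month is always 9 (31, 30, 31, 30, 31 days between events).
So this recurs on the 9th of each month.
February 2002: 2002-02-09.
March 2002: 2002-03-09.
April 2002: 2002-04-09.
May 2002: 2002-05-09.
Next: June 2002 → 2002-06-09.
July 2002: 2002-07-09.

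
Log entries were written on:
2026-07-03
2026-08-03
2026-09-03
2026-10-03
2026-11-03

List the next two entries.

Gaps: 31, 31, 30, 31 days — not constant. Every event is on the 3rd of the month.
Pattern: the 3rd of each month.
Next: December 2026 → 2026-12-03.
Next: January 2027 → 2027-01-03.

2026-12-03, 2027-01-03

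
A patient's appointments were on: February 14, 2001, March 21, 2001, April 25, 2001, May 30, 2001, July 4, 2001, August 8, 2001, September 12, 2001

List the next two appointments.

October 17, 2001; November 21, 2001

Every event comes 35 days after the last (35, 35, 35, 35, 35, 35).
September 12, 2001 + 35 days = October 17, 2001.
October 17, 2001 + 35 days = November 21, 2001.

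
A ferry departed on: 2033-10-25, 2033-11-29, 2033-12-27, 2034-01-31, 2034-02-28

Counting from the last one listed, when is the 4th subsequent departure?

Every date is a Tuesday; gaps 35, 28, 35, 28 days.
Each is the last Tuesday of its month (at least one falls on the 29th or later, ruling out '4th Tuesday').
Last Tuesday of March 2034: 2034-03-28.
Last Tuesday of April 2034: 2034-04-25.
May 2034 ends with Tuesday 2034-05-30.
June 2034 ends with Tuesday 2034-06-27.

2034-06-27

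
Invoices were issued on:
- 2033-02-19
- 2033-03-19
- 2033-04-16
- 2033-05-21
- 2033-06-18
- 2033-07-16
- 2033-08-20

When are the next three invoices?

These are Saturdays at 28- or 35-day spacing (28, 28, 35, 28, 28, 35).
The pattern: 3rd Saturday of the month.
3rd Saturday of September 2033: 2033-09-17.
3rd Saturday of October 2033: 2033-10-15.
3rd Saturday of November 2033: 2033-11-19.

2033-09-17, 2033-10-15, 2033-11-19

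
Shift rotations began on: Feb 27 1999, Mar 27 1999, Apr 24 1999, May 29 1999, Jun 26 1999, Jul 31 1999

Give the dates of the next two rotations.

These are Saturdays with 28, 28, 35, 28, 35-day gaps.
Each is the final Saturday of its month — May 29 1999 is past the 28th, so '4th Saturday' doesn't fit.
Last Saturday of August 1999: Aug 28 1999.
September 1999 ends with Saturday Sep 25 1999.

Aug 28 1999, Sep 25 1999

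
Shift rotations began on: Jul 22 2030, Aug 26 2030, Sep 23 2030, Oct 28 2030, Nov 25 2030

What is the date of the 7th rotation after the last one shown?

Jun 23 2031

Gaps: 35, 28, 35, 28 days — a mix of 28 and 35. Every date is a Monday.
Each is the 4th Monday of its month.
4th Monday of December 2030: Dec 23 2030.
4th Monday of January 2031: Jan 27 2031.
4th Monday of February 2031: Feb 24 2031.
4th Monday of March 2031: Mar 24 2031.
April 2031 — 4th Monday is Apr 28 2031.
May 2031 — 4th Monday is May 26 2031.
4th Monday of June 2031: Jun 23 2031.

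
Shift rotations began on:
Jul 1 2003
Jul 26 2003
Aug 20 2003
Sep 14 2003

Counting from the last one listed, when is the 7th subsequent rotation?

Every event comes 25 days after the last (25, 25, 25).
Sep 14 2003 + 25 days = Oct 9 2003.
Oct 9 2003 + 25 days = Nov 3 2003.
Nov 3 2003 + 25 days = Nov 28 2003.
Nov 28 2003 + 25 days = Dec 23 2003.
Dec 23 2003 + 25 days = Jan 17 2004.
Jan 17 2004 + 25 days = Feb 11 2004.
Feb 11 2004 + 25 days = Mar 7 2004.

Mar 7 2004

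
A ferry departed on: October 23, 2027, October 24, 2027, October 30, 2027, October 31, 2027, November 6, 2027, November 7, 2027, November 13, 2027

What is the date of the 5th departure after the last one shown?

November 28, 2027

The gap pattern 1, 6, 1, 6, 1, 6 repeats every 2 events.
These are the Saturdays and Sundays of each week.
Next Sunday: November 14, 2027.
The following Saturday is November 20, 2027.
Next Sunday: November 21, 2027.
Next Saturday: November 27, 2027.
Next Sunday: November 28, 2027.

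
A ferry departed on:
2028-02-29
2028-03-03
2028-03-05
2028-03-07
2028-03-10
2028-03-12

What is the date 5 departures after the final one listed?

2028-03-24

Every event lands on a Tuesday or Friday or Sunday (gaps cycle 3, 2, 2, 3, 2).
So the schedule is: every Tuesday, Friday and Sunday.
The following Tuesday is 2028-03-14.
Next Friday: 2028-03-17.
The following Sunday is 2028-03-19.
The following Tuesday is 2028-03-21.
Next Friday: 2028-03-24.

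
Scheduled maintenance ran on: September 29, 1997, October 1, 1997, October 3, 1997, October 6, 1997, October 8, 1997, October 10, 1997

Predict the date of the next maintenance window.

Gaps: 2, 2, 3, 2, 2 days — not constant, but cyclic with period 3.
The events fall on every Monday, Wednesday and Friday.
Next Monday: October 13, 1997.

October 13, 1997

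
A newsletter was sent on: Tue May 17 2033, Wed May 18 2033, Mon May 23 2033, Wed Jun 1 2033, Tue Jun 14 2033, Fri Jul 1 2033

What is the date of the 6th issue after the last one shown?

Tue Jan 3 2034

Intervals are 1, 5, 9, 13, 17 days — an arithmetic progression with common difference 4.
Next gap: 21 days. Fri Jul 1 2033 + 21 days = Fri Jul 22 2033.
Next gap: 25 days. Fri Jul 22 2033 + 25 days = Tue Aug 16 2033.
Next gap: 29 days. Tue Aug 16 2033 + 29 days = Wed Sep 14 2033.
Next gap: 33 days. Wed Sep 14 2033 + 33 days = Mon Oct 17 2033.
Next gap: 37 days. Mon Oct 17 2033 + 37 days = Wed Nov 23 2033.
Next gap: 41 days. Wed Nov 23 2033 + 41 days = Tue Jan 3 2034.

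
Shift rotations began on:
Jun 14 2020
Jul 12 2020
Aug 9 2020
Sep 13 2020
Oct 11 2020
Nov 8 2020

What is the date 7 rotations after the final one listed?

Jun 13 2021

Gaps: 28, 28, 35, 28, 28 days — a mix of 28 and 35. Every date is a Sunday.
Each is the 2nd Sunday of its month.
2nd Sunday of December 2020: Dec 13 2020.
January 2021 — 2nd Sunday is Jan 10 2021.
February 2021 — 2nd Sunday is Feb 14 2021.
March 2021 — 2nd Sunday is Mar 14 2021.
April 2021 — 2nd Sunday is Apr 11 2021.
May 2021 — 2nd Sunday is May 9 2021.
2nd Sunday of June 2021: Jun 13 2021.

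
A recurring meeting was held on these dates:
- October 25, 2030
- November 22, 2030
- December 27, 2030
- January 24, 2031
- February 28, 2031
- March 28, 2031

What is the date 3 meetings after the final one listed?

All dates are Fridays, 28, 35, 28, 35, 28 days apart.
Specifically, the 4th Friday of each month.
4th Friday of April 2031: April 25, 2031.
4th Friday of May 2031: May 23, 2031.
4th Friday of June 2031: June 27, 2031.

June 27, 2031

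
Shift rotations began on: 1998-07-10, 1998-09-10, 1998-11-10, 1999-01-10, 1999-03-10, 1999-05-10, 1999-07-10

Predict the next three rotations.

The day-of-month is always 10 (62, 61, 61, 59, 61, 61 days between events).
So this recurs on the 10th of every 2 months.
Next: September 1999 → 1999-09-10.
Next: November 1999 → 1999-11-10.
January 2000: 2000-01-10.

1999-09-10, 1999-11-10, 2000-01-10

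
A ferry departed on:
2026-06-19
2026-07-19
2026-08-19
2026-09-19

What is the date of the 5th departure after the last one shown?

2027-02-19

The day-of-month is always 19 (30, 31, 31 days between events).
So this recurs on the 19th of each month.
Next: October 2026 → 2026-10-19.
November 2026: 2026-11-19.
Next: December 2026 → 2026-12-19.
January 2027: 2027-01-19.
February 2027: 2027-02-19.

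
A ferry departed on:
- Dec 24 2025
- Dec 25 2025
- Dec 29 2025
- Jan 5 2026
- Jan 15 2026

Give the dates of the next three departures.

Gaps: 1, 4, 7, 10 days — each gap is 3 larger than the previous one.
Next gap: 13 days. Jan 15 2026 + 13 days = Jan 28 2026.
Next gap: 16 days. Jan 28 2026 + 16 days = Feb 13 2026.
Next gap: 19 days. Feb 13 2026 + 19 days = Mar 4 2026.

Jan 28 2026, Feb 13 2026, Mar 4 2026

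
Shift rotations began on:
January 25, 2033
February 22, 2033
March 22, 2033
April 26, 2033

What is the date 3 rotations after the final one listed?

All dates are Tuesdays, 28, 28, 35 days apart.
Specifically, the 4th Tuesday of each month.
4th Tuesday of May 2033: May 24, 2033.
4th Tuesday of June 2033: June 28, 2033.
July 2033 — 4th Tuesday is July 26, 2033.

July 26, 2033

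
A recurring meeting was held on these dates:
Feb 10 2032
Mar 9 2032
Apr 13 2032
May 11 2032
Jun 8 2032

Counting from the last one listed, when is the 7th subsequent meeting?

Jan 11 2033

Gaps: 28, 35, 28, 28 days — a mix of 28 and 35. Every date is a Tuesday.
Each is the 2nd Tuesday of its month.
2nd Tuesday of July 2032: Jul 13 2032.
August 2032 — 2nd Tuesday is Aug 10 2032.
September 2032 — 2nd Tuesday is Sep 14 2032.
October 2032 — 2nd Tuesday is Oct 12 2032.
November 2032 — 2nd Tuesday is Nov 9 2032.
December 2032 — 2nd Tuesday is Dec 14 2032.
2nd Tuesday of January 2033: Jan 11 2033.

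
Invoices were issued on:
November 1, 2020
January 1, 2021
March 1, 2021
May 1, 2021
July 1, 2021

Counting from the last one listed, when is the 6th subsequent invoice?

Each date is the 1st; the gaps (61, 59, 61, 61) track the month lengths.
The rule is the 1st of every 2 months.
September 2021: September 1, 2021.
Next: November 2021 → November 1, 2021.
Next: January 2022 → January 1, 2022.
March 2022: March 1, 2022.
May 2022: May 1, 2022.
July 2022: July 1, 2022.

July 1, 2022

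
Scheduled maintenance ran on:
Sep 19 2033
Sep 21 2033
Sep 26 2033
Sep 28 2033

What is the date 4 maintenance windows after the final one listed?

Oct 12 2033

Gaps: 2, 5, 2 days — not constant, but cyclic with period 2.
The events fall on every Monday and Wednesday.
The following Monday is Oct 3 2033.
The following Wednesday is Oct 5 2033.
The following Monday is Oct 10 2033.
The following Wednesday is Oct 12 2033.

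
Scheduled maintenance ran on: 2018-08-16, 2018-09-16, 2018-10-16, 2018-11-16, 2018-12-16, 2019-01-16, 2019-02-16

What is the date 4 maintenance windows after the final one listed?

Each date is the 16th; the gaps (31, 30, 31, 30, 31, 31) track the month lengths.
The rule is the 16th of each month.
March 2019: 2019-03-16.
Next: April 2019 → 2019-04-16.
May 2019: 2019-05-16.
June 2019: 2019-06-16.

2019-06-16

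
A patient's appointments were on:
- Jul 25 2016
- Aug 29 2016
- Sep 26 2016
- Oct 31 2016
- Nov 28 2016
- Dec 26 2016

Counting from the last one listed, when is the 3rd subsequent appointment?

All Mondays; the gaps (35, 28, 35, 28, 28) vary with month length.
This is the last Monday of each month.
January 2017 ends with Monday Jan 30 2017.
Last Monday of February 2017: Feb 27 2017.
Last Monday of March 2017: Mar 27 2017.

Mar 27 2017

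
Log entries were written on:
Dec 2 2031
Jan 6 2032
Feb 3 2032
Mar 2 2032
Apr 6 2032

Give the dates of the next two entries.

May 4 2032, Jun 1 2032

Gaps: 35, 28, 28, 35 days — a mix of 28 and 35. Every date is a Tuesday.
Each is the 1st Tuesday of its month.
1st Tuesday of May 2032: May 4 2032.
June 2032 — 1st Tuesday is Jun 1 2032.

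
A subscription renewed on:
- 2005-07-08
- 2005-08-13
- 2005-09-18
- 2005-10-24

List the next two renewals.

The spacing is 36, 36, 36 days — always 36 days.
2005-10-24 + 36 days = 2005-11-29.
2005-11-29 + 36 days = 2006-01-04.

2005-11-29, 2006-01-04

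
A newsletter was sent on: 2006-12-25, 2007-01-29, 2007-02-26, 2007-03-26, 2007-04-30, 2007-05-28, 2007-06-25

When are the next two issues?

All Mondays; the gaps (35, 28, 28, 35, 28, 28) vary with month length.
This is the last Monday of each month.
Last Monday of July 2007: 2007-07-30.
Last Monday of August 2007: 2007-08-27.

2007-07-30, 2007-08-27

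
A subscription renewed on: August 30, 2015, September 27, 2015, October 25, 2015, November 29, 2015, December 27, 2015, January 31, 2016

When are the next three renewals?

February 28, 2016; March 27, 2016; April 24, 2016

All Sundays; the gaps (28, 28, 35, 28, 35) vary with month length.
This is the last Sunday of each month.
Last Sunday of February 2016: February 28, 2016.
March 2016 ends with Sunday March 27, 2016.
April 2016 ends with Sunday April 24, 2016.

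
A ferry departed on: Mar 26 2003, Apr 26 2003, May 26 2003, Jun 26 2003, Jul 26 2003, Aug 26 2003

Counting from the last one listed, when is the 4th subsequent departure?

The day-of-month is always 26 (31, 30, 31, 30, 31 days between events).
So this recurs on the 26th of each month.
September 2003: Sep 26 2003.
October 2003: Oct 26 2003.
November 2003: Nov 26 2003.
December 2003: Dec 26 2003.

Dec 26 2003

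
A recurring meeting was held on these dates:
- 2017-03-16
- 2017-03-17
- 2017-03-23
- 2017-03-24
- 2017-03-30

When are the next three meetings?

Every event lands on a Thursday or Friday (gaps cycle 1, 6, 1, 6).
So the schedule is: every Thursday and Friday.
The following Friday is 2017-03-31.
Next Thursday: 2017-04-06.
The following Friday is 2017-04-07.

2017-03-31, 2017-04-06, 2017-04-07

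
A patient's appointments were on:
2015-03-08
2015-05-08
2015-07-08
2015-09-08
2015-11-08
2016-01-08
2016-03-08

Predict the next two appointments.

2016-05-08, 2016-07-08

The day-of-month is always 8 (61, 61, 62, 61, 61, 60 days between events).
So this recurs on the 8th of every 2 months.
Next: May 2016 → 2016-05-08.
Next: July 2016 → 2016-07-08.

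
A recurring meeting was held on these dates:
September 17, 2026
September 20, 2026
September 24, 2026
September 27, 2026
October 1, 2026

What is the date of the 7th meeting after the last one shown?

Gaps: 3, 4, 3, 4 days — not constant, but cyclic with period 2.
The events fall on every Thursday and Sunday.
The following Sunday is October 4, 2026.
Next Thursday: October 8, 2026.
Next Sunday: October 11, 2026.
The following Thursday is October 15, 2026.
The following Sunday is October 18, 2026.
Next Thursday: October 22, 2026.
Next Sunday: October 25, 2026.

October 25, 2026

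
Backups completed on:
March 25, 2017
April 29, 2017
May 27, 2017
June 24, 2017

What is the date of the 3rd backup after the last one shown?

September 30, 2017

All Saturdays; the gaps (35, 28, 28) vary with month length.
This is the last Saturday of each month.
July 2017 ends with Saturday July 29, 2017.
August 2017 ends with Saturday August 26, 2017.
September 2017 ends with Saturday September 30, 2017.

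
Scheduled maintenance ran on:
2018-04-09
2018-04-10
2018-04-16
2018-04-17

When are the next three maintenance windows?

2018-04-23, 2018-04-24, 2018-04-30

Gaps: 1, 6, 1 days — not constant, but cyclic with period 2.
The events fall on every Monday and Tuesday.
The following Monday is 2018-04-23.
Next Tuesday: 2018-04-24.
Next Monday: 2018-04-30.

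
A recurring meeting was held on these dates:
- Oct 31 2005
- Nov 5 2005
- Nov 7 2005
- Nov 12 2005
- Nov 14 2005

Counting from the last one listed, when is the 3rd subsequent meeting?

Nov 26 2005

Every event lands on a Monday or Saturday (gaps cycle 5, 2, 5, 2).
So the schedule is: every Monday and Saturday.
The following Saturday is Nov 19 2005.
Next Monday: Nov 21 2005.
Next Saturday: Nov 26 2005.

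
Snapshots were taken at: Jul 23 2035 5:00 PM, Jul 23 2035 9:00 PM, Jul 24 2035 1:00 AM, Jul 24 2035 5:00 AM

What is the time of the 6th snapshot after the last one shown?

Spacing: 4, 4, 4 h — constant 4 h.
Jul 24 2035 5:00 AM + 4 h = Jul 24 2035 9:00 AM.
Jul 24 2035 9:00 AM + 4 h = Jul 24 2035 1:00 PM.
Jul 24 2035 1:00 PM + 4 h = Jul 24 2035 5:00 PM.
Jul 24 2035 5:00 PM + 4 h = Jul 24 2035 9:00 PM.
Jul 24 2035 9:00 PM + 4 h = Jul 25 2035 1:00 AM.
Jul 25 2035 1:00 AM + 4 h = Jul 25 2035 5:00 AM.

Jul 25 2035 5:00 AM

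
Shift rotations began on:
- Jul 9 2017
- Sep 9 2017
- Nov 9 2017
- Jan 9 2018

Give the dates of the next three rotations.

Mar 9 2018, May 9 2018, Jul 9 2018

Gaps: 62, 61, 61 days — not constant. Every event is on the 9th of the month.
Pattern: the 9th of every 2 months.
March 2018: Mar 9 2018.
Next: May 2018 → May 9 2018.
Next: July 2018 → Jul 9 2018.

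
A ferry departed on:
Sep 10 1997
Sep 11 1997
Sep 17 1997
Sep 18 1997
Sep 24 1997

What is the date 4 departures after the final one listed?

Oct 8 1997

Every event lands on a Wednesday or Thursday (gaps cycle 1, 6, 1, 6).
So the schedule is: every Wednesday and Thursday.
The following Thursday is Sep 25 1997.
The following Wednesday is Oct 1 1997.
The following Thursday is Oct 2 1997.
The following Wednesday is Oct 8 1997.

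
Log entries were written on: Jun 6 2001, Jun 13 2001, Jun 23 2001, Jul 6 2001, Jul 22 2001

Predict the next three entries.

Aug 10 2001, Sep 1 2001, Sep 26 2001

Gaps: 7, 10, 13, 16 days — each gap is 3 larger than the previous one.
Next gap: 19 days. Jul 22 2001 + 19 days = Aug 10 2001.
Next gap: 22 days. Aug 10 2001 + 22 days = Sep 1 2001.
Next gap: 25 days. Sep 1 2001 + 25 days = Sep 26 2001.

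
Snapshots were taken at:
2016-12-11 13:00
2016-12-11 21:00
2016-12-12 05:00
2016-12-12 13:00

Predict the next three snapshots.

2016-12-12 21:00, 2016-12-13 05:00, 2016-12-13 13:00

Gaps: 8, 8, 8 hours — each event is 8 hours after the previous one.
2016-12-12 13:00 + 8 h = 2016-12-12 21:00.
2016-12-12 21:00 + 8 h = 2016-12-13 05:00.
2016-12-13 05:00 + 8 h = 2016-12-13 13:00.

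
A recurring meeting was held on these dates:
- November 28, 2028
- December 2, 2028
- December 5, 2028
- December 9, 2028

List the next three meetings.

The gap pattern 4, 3, 4 repeats every 2 events.
These are the Tuesdays and Saturdays of each week.
Next Tuesday: December 12, 2028.
Next Saturday: December 16, 2028.
The following Tuesday is December 19, 2028.

December 12, 2028; December 16, 2028; December 19, 2028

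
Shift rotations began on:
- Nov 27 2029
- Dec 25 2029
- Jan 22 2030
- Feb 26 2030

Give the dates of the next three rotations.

Mar 26 2030, Apr 23 2030, May 28 2030

These are Tuesdays at 28- or 35-day spacing (28, 28, 35).
The pattern: 4th Tuesday of the month.
March 2030 — 4th Tuesday is Mar 26 2030.
4th Tuesday of April 2030: Apr 23 2030.
May 2030 — 4th Tuesday is May 28 2030.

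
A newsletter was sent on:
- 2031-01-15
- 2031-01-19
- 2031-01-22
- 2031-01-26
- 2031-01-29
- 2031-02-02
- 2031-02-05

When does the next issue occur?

2031-02-09

Gaps: 4, 3, 4, 3, 4, 3 days — not constant, but cyclic with period 2.
The events fall on every Wednesday and Sunday.
Next Sunday: 2031-02-09.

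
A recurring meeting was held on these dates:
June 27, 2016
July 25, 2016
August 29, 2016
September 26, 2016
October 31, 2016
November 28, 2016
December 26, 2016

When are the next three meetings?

These are Mondays with 28, 35, 28, 35, 28, 28-day gaps.
Each is the final Monday of its month — August 29, 2016 is past the 28th, so '4th Monday' doesn't fit.
Last Monday of January 2017: January 30, 2017.
February 2017 ends with Monday February 27, 2017.
Last Monday of March 2017: March 27, 2017.

January 30, 2017; February 27, 2017; March 27, 2017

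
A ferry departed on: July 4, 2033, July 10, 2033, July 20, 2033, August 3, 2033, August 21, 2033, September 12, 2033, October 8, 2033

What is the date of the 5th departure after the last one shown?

April 16, 2034

The spacing grows by 4 each time: 6, 10, 14, 18, 22, 26 days.
Next gap: 30 days. October 8, 2033 + 30 days = November 7, 2033.
Next gap: 34 days. November 7, 2033 + 34 days = December 11, 2033.
Next gap: 38 days. December 11, 2033 + 38 days = January 18, 2034.
Next gap: 42 days. January 18, 2034 + 42 days = March 1, 2034.
Next gap: 46 days. March 1, 2034 + 46 days = April 16, 2034.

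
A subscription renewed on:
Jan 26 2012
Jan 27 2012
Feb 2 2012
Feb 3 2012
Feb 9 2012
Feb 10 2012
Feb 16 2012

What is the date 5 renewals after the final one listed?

Mar 2 2012

The gap pattern 1, 6, 1, 6, 1, 6 repeats every 2 events.
These are the Thursdays and Fridays of each week.
Next Friday: Feb 17 2012.
The following Thursday is Feb 23 2012.
Next Friday: Feb 24 2012.
The following Thursday is Mar 1 2012.
The following Friday is Mar 2 2012.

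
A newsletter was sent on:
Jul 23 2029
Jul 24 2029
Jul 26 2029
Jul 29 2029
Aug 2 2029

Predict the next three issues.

Gaps: 1, 2, 3, 4 days — each gap is 1 larger than the previous one.
Next gap: 5 days. Aug 2 2029 + 5 days = Aug 7 2029.
Next gap: 6 days. Aug 7 2029 + 6 days = Aug 13 2029.
Next gap: 7 days. Aug 13 2029 + 7 days = Aug 20 2029.

Aug 7 2029, Aug 13 2029, Aug 20 2029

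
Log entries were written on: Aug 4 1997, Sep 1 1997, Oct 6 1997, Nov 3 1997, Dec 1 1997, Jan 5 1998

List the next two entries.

Gaps: 28, 35, 28, 28, 35 days — a mix of 28 and 35. Every date is a Monday.
Each is the 1st Monday of its month.
1st Monday of February 1998: Feb 2 1998.
March 1998 — 1st Monday is Mar 2 1998.

Feb 2 1998, Mar 2 1998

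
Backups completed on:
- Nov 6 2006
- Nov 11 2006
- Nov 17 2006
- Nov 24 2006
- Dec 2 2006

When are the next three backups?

Dec 11 2006, Dec 21 2006, Jan 1 2007

The spacing grows by 1 each time: 5, 6, 7, 8 days.
Next gap: 9 days. Dec 2 2006 + 9 days = Dec 11 2006.
Next gap: 10 days. Dec 11 2006 + 10 days = Dec 21 2006.
Next gap: 11 days. Dec 21 2006 + 11 days = Jan 1 2007.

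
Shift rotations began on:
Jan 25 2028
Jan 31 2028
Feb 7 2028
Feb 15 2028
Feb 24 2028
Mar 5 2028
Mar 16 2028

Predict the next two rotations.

Gaps: 6, 7, 8, 9, 10, 11 days — each gap is 1 larger than the previous one.
Next gap: 12 days. Mar 16 2028 + 12 days = Mar 28 2028.
Next gap: 13 days. Mar 28 2028 + 13 days = Apr 10 2028.

Mar 28 2028, Apr 10 2028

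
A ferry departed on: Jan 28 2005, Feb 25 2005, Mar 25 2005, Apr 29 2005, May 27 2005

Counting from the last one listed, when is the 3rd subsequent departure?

Every date is a Friday; gaps 28, 28, 35, 28 days.
Each is the last Friday of its month (at least one falls on the 29th or later, ruling out '4th Friday').
Last Friday of June 2005: Jun 24 2005.
July 2005 ends with Friday Jul 29 2005.
August 2005 ends with Friday Aug 26 2005.

Aug 26 2005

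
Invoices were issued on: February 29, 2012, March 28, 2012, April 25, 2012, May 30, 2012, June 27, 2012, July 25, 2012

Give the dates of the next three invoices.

August 29, 2012; September 26, 2012; October 31, 2012

Every date is a Wednesday; gaps 28, 28, 35, 28, 28 days.
Each is the last Wednesday of its month (at least one falls on the 29th or later, ruling out '4th Wednesday').
Last Wednesday of August 2012: August 29, 2012.
Last Wednesday of September 2012: September 26, 2012.
October 2012 ends with Wednesday October 31, 2012.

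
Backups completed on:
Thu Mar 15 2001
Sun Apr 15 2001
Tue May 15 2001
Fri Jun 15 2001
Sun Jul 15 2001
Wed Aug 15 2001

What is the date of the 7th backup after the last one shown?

Fri Mar 15 2002

The day-of-month is always 15 (31, 30, 31, 30, 31 days between events).
So this recurs on the 15th of each month.
September 2001: Sat Sep 15 2001.
Next: October 2001 → Mon Oct 15 2001.
November 2001: Thu Nov 15 2001.
Next: December 2001 → Sat Dec 15 2001.
Next: January 2002 → Tue Jan 15 2002.
Next: February 2002 → Fri Feb 15 2002.
Next: March 2002 → Fri Mar 15 2002.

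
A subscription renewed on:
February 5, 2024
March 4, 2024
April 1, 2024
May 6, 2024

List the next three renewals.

June 3, 2024; July 1, 2024; August 5, 2024

All dates are Mondays, 28, 28, 35 days apart.
Specifically, the 1st Monday of each month.
1st Monday of June 2024: June 3, 2024.
July 2024 — 1st Monday is July 1, 2024.
1st Monday of August 2024: August 5, 2024.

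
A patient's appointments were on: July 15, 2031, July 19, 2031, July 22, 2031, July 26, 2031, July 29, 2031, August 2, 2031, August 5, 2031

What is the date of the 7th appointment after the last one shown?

Gaps: 4, 3, 4, 3, 4, 3 days — not constant, but cyclic with period 2.
The events fall on every Tuesday and Saturday.
The following Saturday is August 9, 2031.
The following Tuesday is August 12, 2031.
The following Saturday is August 16, 2031.
Next Tuesday: August 19, 2031.
The following Saturday is August 23, 2031.
Next Tuesday: August 26, 2031.
The following Saturday is August 30, 2031.

August 30, 2031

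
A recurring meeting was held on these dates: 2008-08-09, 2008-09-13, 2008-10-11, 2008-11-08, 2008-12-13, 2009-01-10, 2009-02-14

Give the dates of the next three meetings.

Gaps: 35, 28, 28, 35, 28, 35 days — a mix of 28 and 35. Every date is a Saturday.
Each is the 2nd Saturday of its month.
March 2009 — 2nd Saturday is 2009-03-14.
2nd Saturday of April 2009: 2009-04-11.
May 2009 — 2nd Saturday is 2009-05-09.

2009-03-14, 2009-04-11, 2009-05-09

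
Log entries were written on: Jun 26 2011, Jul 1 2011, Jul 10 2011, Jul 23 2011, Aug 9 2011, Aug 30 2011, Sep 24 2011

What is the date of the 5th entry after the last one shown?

Mar 27 2012

Intervals are 5, 9, 13, 17, 21, 25 days — an arithmetic progression with common difference 4.
Next gap: 29 days. Sep 24 2011 + 29 days = Oct 23 2011.
Next gap: 33 days. Oct 23 2011 + 33 days = Nov 25 2011.
Next gap: 37 days. Nov 25 2011 + 37 days = Jan 1 2012.
Next gap: 41 days. Jan 1 2012 + 41 days = Feb 11 2012.
Next gap: 45 days. Feb 11 2012 + 45 days = Mar 27 2012.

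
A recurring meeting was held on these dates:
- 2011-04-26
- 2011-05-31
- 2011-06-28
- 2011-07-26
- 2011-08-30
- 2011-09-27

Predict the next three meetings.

These are Tuesdays with 35, 28, 28, 35, 28-day gaps.
Each is the final Tuesday of its month — 2011-05-31 is past the 28th, so '4th Tuesday' doesn't fit.
Last Tuesday of October 2011: 2011-10-25.
Last Tuesday of November 2011: 2011-11-29.
December 2011 ends with Tuesday 2011-12-27.

2011-10-25, 2011-11-29, 2011-12-27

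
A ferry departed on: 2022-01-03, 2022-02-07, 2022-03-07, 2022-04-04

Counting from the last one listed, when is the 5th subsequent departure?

Gaps: 35, 28, 28 days — a mix of 28 and 35. Every date is a Monday.
Each is the 1st Monday of its month.
1st Monday of May 2022: 2022-05-02.
June 2022 — 1st Monday is 2022-06-06.
July 2022 — 1st Monday is 2022-07-04.
1st Monday of August 2022: 2022-08-01.
September 2022 — 1st Monday is 2022-09-05.

2022-09-05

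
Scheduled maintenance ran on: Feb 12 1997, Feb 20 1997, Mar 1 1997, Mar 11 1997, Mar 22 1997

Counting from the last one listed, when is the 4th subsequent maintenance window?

May 15 1997

Gaps: 8, 9, 10, 11 days — each gap is 1 larger than the previous one.
Next gap: 12 days. Mar 22 1997 + 12 days = Apr 3 1997.
Next gap: 13 days. Apr 3 1997 + 13 days = Apr 16 1997.
Next gap: 14 days. Apr 16 1997 + 14 days = Apr 30 1997.
Next gap: 15 days. Apr 30 1997 + 15 days = May 15 1997.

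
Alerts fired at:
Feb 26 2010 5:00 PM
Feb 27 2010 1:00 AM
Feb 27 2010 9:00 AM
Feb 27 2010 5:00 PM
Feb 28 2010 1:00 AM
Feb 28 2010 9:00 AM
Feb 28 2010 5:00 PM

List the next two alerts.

Spacing: 8, 8, 8, 8, 8, 8 h — constant 8 h.
Feb 28 2010 5:00 PM + 8 h = Mar 1 2010 1:00 AM.
Mar 1 2010 1:00 AM + 8 h = Mar 1 2010 9:00 AM.

Mar 1 2010 1:00 AM, Mar 1 2010 9:00 AM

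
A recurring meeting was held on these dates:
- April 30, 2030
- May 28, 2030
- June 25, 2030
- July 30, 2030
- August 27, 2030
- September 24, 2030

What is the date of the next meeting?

All Tuesdays; the gaps (28, 28, 35, 28, 28) vary with month length.
This is the last Tuesday of each month.
October 2030 ends with Tuesday October 29, 2030.

October 29, 2030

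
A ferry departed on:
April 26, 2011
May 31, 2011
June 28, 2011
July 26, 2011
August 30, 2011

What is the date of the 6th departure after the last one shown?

February 28, 2012

Every date is a Tuesday; gaps 35, 28, 28, 35 days.
Each is the last Tuesday of its month (at least one falls on the 29th or later, ruling out '4th Tuesday').
Last Tuesday of September 2011: September 27, 2011.
October 2011 ends with Tuesday October 25, 2011.
November 2011 ends with Tuesday November 29, 2011.
December 2011 ends with Tuesday December 27, 2011.
Last Tuesday of January 2012: January 31, 2012.
Last Tuesday of February 2012: February 28, 2012.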